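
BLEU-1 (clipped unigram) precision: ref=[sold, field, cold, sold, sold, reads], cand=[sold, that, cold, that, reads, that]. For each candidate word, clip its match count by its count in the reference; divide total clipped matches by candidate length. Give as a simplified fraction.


Reference word counts: {'cold': 1, 'field': 1, 'reads': 1, 'sold': 3}
Checking each candidate word (with clipping):
  'sold' -> in reference (ref count 3, used 1/3) -> match (matches: 1)
  'that' -> not in reference -> no match (matches: 1)
  'cold' -> in reference (ref count 1, used 1/1) -> match (matches: 2)
  'that' -> not in reference -> no match (matches: 2)
  'reads' -> in reference (ref count 1, used 1/1) -> match (matches: 3)
  'that' -> not in reference -> no match (matches: 3)
Clipped matches: 3, Candidate length: 6
Precision = 3/6 = 1/2

1/2


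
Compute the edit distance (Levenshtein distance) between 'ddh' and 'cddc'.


Building DP table for s1='ddh' (len 3) and s2='cddc' (len 4):
       c  d  d  c
    0  1  2  3  4
  d 1  1  1  2  3
  d 2  2  1  1  2
  h 3  3  2  2  2
Edit distance = dp[3][4] = 2

2


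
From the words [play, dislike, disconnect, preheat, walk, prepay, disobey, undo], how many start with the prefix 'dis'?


Checking each word for prefix 'dis':
  'play' -> no (count: 0)
  'dislike' -> YES, starts with 'dis' (count: 1)
  'disconnect' -> YES, starts with 'dis' (count: 2)
  'preheat' -> no (count: 2)
  'walk' -> no (count: 2)
  'prepay' -> no (count: 2)
  'disobey' -> YES, starts with 'dis' (count: 3)
  'undo' -> no (count: 3)
Total with prefix 'dis': 3

3


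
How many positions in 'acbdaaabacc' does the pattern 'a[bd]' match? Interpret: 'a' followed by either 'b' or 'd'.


Pattern: a[bd] means 'a' followed by either 'b' or 'd'.
Scanning 'acbdaaabacc' position-by-position:
  Pos 0: window 'ac' -> no
  Pos 1: window 'cb' -> no
  Pos 2: window 'bd' -> no
  Pos 3: window 'da' -> no
  Pos 4: window 'aa' -> no
  Pos 5: window 'aa' -> no
  Pos 6: window 'ab' -> MATCH
  Pos 7: window 'ba' -> no
  Pos 8: window 'ac' -> no
  Pos 9: window 'cc' -> no
  Pos 10: window 'c' -> no
Total matches: 1

1


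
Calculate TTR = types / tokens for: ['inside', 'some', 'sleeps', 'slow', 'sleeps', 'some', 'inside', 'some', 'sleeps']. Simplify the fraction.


Tokens: 9
Unique types: ('inside', 'sleeps', 'slow', 'some') = 4
TTR = 4/9
Already in lowest terms.

4/9


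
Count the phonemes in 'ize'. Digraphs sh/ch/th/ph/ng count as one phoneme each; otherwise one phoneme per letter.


Parsing 'ize' greedily, digraphs first:
  'i' -> vowel phoneme (phonemes so far: 1)
  'z' -> consonant phoneme (phonemes so far: 2)
  'e' -> vowel phoneme (phonemes so far: 3)
Total phonemes: 3

3


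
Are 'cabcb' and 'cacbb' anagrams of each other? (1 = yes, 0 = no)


Sort characters of 'cabcb': 'abbcc'
Sort characters of 'cacbb': 'abbcc'
Sorted forms match -> they ARE anagrams
Result: 1

1


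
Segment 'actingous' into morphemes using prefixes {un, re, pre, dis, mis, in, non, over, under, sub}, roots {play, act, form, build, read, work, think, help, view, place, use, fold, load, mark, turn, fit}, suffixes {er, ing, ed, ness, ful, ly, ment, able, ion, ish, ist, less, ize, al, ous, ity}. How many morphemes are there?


Segmenting 'actingous' against the inventory:
  'act' -> root (morpheme 1)
  'ing' -> suffix (morpheme 2)
  'ous' -> suffix (morpheme 3)
Total morphemes: 3

3


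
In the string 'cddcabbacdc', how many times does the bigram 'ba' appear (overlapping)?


Scanning 'cddcabbacdc' for bigram 'ba':
  Position 0: 'cd' -> no
  Position 1: 'dd' -> no
  Position 2: 'dc' -> no
  Position 3: 'ca' -> no
  Position 4: 'ab' -> no
  Position 5: 'bb' -> no
  Position 6: 'ba' -> MATCH
  Position 7: 'ac' -> no
  Position 8: 'cd' -> no
  Position 9: 'dc' -> no
Total matches: 1

1


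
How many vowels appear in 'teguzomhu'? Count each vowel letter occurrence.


Scanning each character of 'teguzomhu':
  Position 1: 't' -> consonant (running count: 0)
  Position 2: 'e' -> vowel (running count: 1)
  Position 3: 'g' -> consonant (running count: 1)
  Position 4: 'u' -> vowel (running count: 2)
  Position 5: 'z' -> consonant (running count: 2)
  Position 6: 'o' -> vowel (running count: 3)
  Position 7: 'm' -> consonant (running count: 3)
  Position 8: 'h' -> consonant (running count: 3)
  Position 9: 'u' -> vowel (running count: 4)
Total vowels: 4

4


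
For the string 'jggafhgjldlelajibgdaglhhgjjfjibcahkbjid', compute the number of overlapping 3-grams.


String 'jggafhgjldlelajibgdaglhhgjjfjibcahkbjid' has length L = 39.
Number of overlapping n-grams = L - n + 1
Substituting: 39 - 3 + 1 = 37

37


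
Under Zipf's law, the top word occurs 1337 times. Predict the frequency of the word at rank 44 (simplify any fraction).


Zipf's law: freq(rank) = f1 / rank
f1 = 1337, rank = 44
freq = 1337 / 44
GCD(1337, 44) = 1
Simplified: 1337/44

1337/44


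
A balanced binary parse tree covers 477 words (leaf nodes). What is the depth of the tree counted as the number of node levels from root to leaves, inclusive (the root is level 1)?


In a balanced binary tree with n leaves the deepest leaf is ceil(log2(n)) edges below the root,
so counting node levels inclusive of root and leaves gives ceil(log2(n)) + 1 levels.
log2(477) = 8.8978
ceil(8.8978) = 9
levels = 9 + 1 = 10

10


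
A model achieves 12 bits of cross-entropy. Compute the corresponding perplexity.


Perplexity formula: PP = 2^H
H = 12
PP = 2^12
PP = 2^12 = 4096

4096


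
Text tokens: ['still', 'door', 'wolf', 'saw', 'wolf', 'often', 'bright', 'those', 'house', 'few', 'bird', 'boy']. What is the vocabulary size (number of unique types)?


Listing all tokens and tracking unique types:
  Token 1: 'still' -> NEW (unique so far: 1)
  Token 2: 'door' -> NEW (unique so far: 2)
  Token 3: 'wolf' -> NEW (unique so far: 3)
  Token 4: 'saw' -> NEW (unique so far: 4)
  Token 5: 'wolf' -> duplicate (unique so far: 4)
  Token 6: 'often' -> NEW (unique so far: 5)
  Token 7: 'bright' -> NEW (unique so far: 6)
  Token 8: 'those' -> NEW (unique so far: 7)
  Token 9: 'house' -> NEW (unique so far: 8)
  Token 10: 'few' -> NEW (unique so far: 9)
  Token 11: 'bird' -> NEW (unique so far: 10)
  Token 12: 'boy' -> NEW (unique so far: 11)
Unique types: ('bird', 'boy', 'bright', 'door', 'few', 'house', 'often', 'saw', 'still', 'those', 'wolf')
Vocabulary size: 11

11


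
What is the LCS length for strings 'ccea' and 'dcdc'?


DP table for LCS of 'ccea' and 'dcdc':
       d  c  d  c
    0  0  0  0  0
  c 0  0  1  1  1
  c 0  0  1  1  2
  e 0  0  1  1  2
  a 0  0  1  1  2
LCS: 'cc'
LCS length = 2

2


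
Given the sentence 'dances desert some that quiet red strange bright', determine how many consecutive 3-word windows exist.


Word trigrams from [8] words:
  Trigram 1: (dances desert some)
  Trigram 2: (desert some that)
  Trigram 3: (some that quiet)
  Trigram 4: (that quiet red)
  Trigram 5: (quiet red strange)
  Trigram 6: (red strange bright)
Total word trigrams: 8 - 2 = 6

6


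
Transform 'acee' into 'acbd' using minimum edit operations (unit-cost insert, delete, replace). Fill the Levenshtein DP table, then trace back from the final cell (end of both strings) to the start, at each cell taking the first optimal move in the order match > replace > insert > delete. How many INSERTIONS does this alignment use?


Edit distance = 2. Backtracking from cell (4, 4) with preference match > replace > insert > delete,
then listing the resulting alignment 'acee' -> 'acbd' left to right:
  Step 1: keep 'a'
  Step 2: keep 'c'
  Step 3: replace e->b
  Step 4: replace e->d
Total insertions: 0

0


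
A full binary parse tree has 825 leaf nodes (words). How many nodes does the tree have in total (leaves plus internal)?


Leaf nodes (terminals): 825
Internal nodes = n - 1 = 825 - 1 = 824
Total = leaves + internal = 825 + 824 = 1649

1649


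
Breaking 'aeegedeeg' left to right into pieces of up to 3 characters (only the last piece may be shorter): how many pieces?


'aeegedeeg' has 9 characters.
Chunking with max size 3:
  Chunk 1: 'aee' (positions 0-2)
  Chunk 2: 'ged' (positions 3-5)
  Chunk 3: 'eeg' (positions 6-8)
Total chunks: ceil(9 / 3) = 3

3


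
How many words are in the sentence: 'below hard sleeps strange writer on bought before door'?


Counting words by splitting on spaces:
  Word 1: 'below'
  Word 2: 'hard'
  Word 3: 'sleeps'
  Word 4: 'strange'
  Word 5: 'writer'
  Word 6: 'on'
  Word 7: 'bought'
  Word 8: 'before'
  Word 9: 'door'
Total words: 9

9


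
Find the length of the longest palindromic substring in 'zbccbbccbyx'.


Scanning 'zbccbbccbyx' for palindromic substrings.
Substring at positions 1-8: 'bccbbccb'.
Check: reverse('bccbbccb') = 'bccbbccb' -> palindrome confirmed.
Neighbouring characters ('z' / 'y') break symmetry, so it cannot extend further.
No longer palindromic substring exists; longest length = 8

8


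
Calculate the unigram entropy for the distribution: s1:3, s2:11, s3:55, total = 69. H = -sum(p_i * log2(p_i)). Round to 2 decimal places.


Computing entropy H = -sum(p_i * log2(p_i)):
  s1: p = 3/69 = 0.0435, -p*log2(p) = 0.1967
  s2: p = 11/69 = 0.1594, -p*log2(p) = 0.4223
  s3: p = 55/69 = 0.7971, -p*log2(p) = 0.2608
H = sum of terms = 0.8798
Rounded to 2 decimals: 0.88

0.88


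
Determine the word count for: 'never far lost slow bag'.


Counting words by splitting on spaces:
  Word 1: 'never'
  Word 2: 'far'
  Word 3: 'lost'
  Word 4: 'slow'
  Word 5: 'bag'
Total words: 5

5


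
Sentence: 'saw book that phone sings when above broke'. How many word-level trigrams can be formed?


Word trigrams from [8] words:
  Trigram 1: (saw book that)
  Trigram 2: (book that phone)
  Trigram 3: (that phone sings)
  Trigram 4: (phone sings when)
  Trigram 5: (sings when above)
  Trigram 6: (when above broke)
Total word trigrams: 8 - 2 = 6

6


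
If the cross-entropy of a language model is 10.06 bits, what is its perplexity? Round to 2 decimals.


Perplexity formula: PP = 2^H
H = 10.06
PP = 2^10.06
Decompose: 2^10.06 = 2^10 * 2^0.06
2^10 = 1024, 2^0.06 ~ 1.0424658
PP ~ 1024 * 1.0424658 = 1067.4849792
Rounded to 2 decimals: 1067.48

1067.48


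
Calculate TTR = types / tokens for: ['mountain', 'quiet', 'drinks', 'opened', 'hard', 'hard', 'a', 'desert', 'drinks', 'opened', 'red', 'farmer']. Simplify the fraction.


Tokens: 12
Unique types: ('a', 'desert', 'drinks', 'farmer', 'hard', 'mountain', 'opened', 'quiet', 'red') = 9
TTR = 9/12
Simplify: divide both by 3 -> 3/4
TTR = 3/4

3/4


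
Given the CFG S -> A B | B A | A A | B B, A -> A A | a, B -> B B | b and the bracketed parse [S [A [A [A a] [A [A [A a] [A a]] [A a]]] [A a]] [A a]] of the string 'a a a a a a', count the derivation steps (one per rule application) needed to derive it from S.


Every bracketed nonterminal node [X ...] in the tree is produced by exactly one rule application.
Reading the tree off as a leftmost derivation:
  Step 1: S  =>  A A   (applied S -> A A)
  Step 2: A A  =>  A A A   (applied A -> A A)
  Step 3: A A A  =>  A A A A   (applied A -> A A)
  Step 4: A A A A  =>  a A A A   (applied A -> a)
  Step 5: a A A A  =>  a A A A A   (applied A -> A A)
  Step 6: a A A A A  =>  a A A A A A   (applied A -> A A)
  Step 7: a A A A A A  =>  a a A A A A   (applied A -> a)
  Step 8: a a A A A A  =>  a a a A A A   (applied A -> a)
  Step 9: a a a A A A  =>  a a a a A A   (applied A -> a)
  Step 10: a a a a A A  =>  a a a a a A   (applied A -> a)
  Step 11: a a a a a A  =>  a a a a a a   (applied A -> a)
Final yield: a a a a a a
Total rewrite steps: 11

11


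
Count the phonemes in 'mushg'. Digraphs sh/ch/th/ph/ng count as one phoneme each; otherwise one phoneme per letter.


Parsing 'mushg' greedily, digraphs first:
  'm' -> consonant phoneme (phonemes so far: 1)
  'u' -> vowel phoneme (phonemes so far: 2)
  'sh' -> digraph (1 consonant phoneme) (phonemes so far: 3)
  'g' -> consonant phoneme (phonemes so far: 4)
Total phonemes: 4

4


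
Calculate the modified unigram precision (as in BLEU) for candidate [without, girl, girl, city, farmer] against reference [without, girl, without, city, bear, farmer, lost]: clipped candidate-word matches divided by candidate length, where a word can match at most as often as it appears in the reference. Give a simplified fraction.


Reference word counts: {'bear': 1, 'city': 1, 'farmer': 1, 'girl': 1, 'lost': 1, 'without': 2}
Checking each candidate word (with clipping):
  'without' -> in reference (ref count 2, used 1/2) -> match (matches: 1)
  'girl' -> in reference (ref count 1, used 1/1) -> match (matches: 2)
  'girl' -> ref count 1 already used up (1/1) -> clipped, no match (matches: 2)
  'city' -> in reference (ref count 1, used 1/1) -> match (matches: 3)
  'farmer' -> in reference (ref count 1, used 1/1) -> match (matches: 4)
Clipped matches: 4, Candidate length: 5
Precision = 4/5

4/5


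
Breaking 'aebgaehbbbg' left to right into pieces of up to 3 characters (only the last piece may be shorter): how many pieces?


'aebgaehbbbg' has 11 characters.
Chunking with max size 3:
  Chunk 1: 'aeb' (positions 0-2)
  Chunk 2: 'gae' (positions 3-5)
  Chunk 3: 'hbb' (positions 6-8)
  Chunk 4: 'bg' (positions 9-10)
Total chunks: ceil(11 / 3) = 4

4


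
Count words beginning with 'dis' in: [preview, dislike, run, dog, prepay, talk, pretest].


Checking each word for prefix 'dis':
  'preview' -> no (count: 0)
  'dislike' -> YES, starts with 'dis' (count: 1)
  'run' -> no (count: 1)
  'dog' -> no (count: 1)
  'prepay' -> no (count: 1)
  'talk' -> no (count: 1)
  'pretest' -> no (count: 1)
Total with prefix 'dis': 1

1


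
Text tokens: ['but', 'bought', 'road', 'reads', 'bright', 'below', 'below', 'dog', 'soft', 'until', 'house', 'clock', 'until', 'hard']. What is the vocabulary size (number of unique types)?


Listing all tokens and tracking unique types:
  Token 1: 'but' -> NEW (unique so far: 1)
  Token 2: 'bought' -> NEW (unique so far: 2)
  Token 3: 'road' -> NEW (unique so far: 3)
  Token 4: 'reads' -> NEW (unique so far: 4)
  Token 5: 'bright' -> NEW (unique so far: 5)
  Token 6: 'below' -> NEW (unique so far: 6)
  Token 7: 'below' -> duplicate (unique so far: 6)
  Token 8: 'dog' -> NEW (unique so far: 7)
  Token 9: 'soft' -> NEW (unique so far: 8)
  Token 10: 'until' -> NEW (unique so far: 9)
  Token 11: 'house' -> NEW (unique so far: 10)
  Token 12: 'clock' -> NEW (unique so far: 11)
  Token 13: 'until' -> duplicate (unique so far: 11)
  Token 14: 'hard' -> NEW (unique so far: 12)
Unique types: ('below', 'bought', 'bright', 'but', 'clock', 'dog', 'hard', 'house', 'reads', 'road', 'soft', 'until')
Vocabulary size: 12

12


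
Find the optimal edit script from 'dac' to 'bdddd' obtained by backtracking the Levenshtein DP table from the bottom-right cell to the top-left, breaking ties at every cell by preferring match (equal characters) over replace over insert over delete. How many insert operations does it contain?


Edit distance = 4. Backtracking from cell (3, 5) with preference match > replace > insert > delete,
then listing the resulting alignment 'dac' -> 'bdddd' left to right:
  Step 1: insert 'b' [insertion #1]
  Step 2: insert 'd' [insertion #2]
  Step 3: keep 'd'
  Step 4: replace a->d
  Step 5: replace c->d
Total insertions: 2

2


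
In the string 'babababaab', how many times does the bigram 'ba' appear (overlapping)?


Scanning 'babababaab' for bigram 'ba':
  Position 0: 'ba' -> MATCH
  Position 1: 'ab' -> no
  Position 2: 'ba' -> MATCH
  Position 3: 'ab' -> no
  Position 4: 'ba' -> MATCH
  Position 5: 'ab' -> no
  Position 6: 'ba' -> MATCH
  Position 7: 'aa' -> no
  Position 8: 'ab' -> no
Total matches: 4

4


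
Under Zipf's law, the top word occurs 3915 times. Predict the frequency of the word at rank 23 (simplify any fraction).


Zipf's law: freq(rank) = f1 / rank
f1 = 3915, rank = 23
freq = 3915 / 23
GCD(3915, 23) = 1
Simplified: 3915/23

3915/23


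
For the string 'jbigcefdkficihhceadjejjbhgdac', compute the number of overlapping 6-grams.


String 'jbigcefdkficihhceadjejjbhgdac' has length L = 29.
Number of overlapping n-grams = L - n + 1
Substituting: 29 - 6 + 1 = 24

24


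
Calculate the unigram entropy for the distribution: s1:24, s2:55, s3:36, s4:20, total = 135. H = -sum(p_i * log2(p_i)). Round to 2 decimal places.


Computing entropy H = -sum(p_i * log2(p_i)):
  s1: p = 24/135 = 0.1778, -p*log2(p) = 0.4430
  s2: p = 55/135 = 0.4074, -p*log2(p) = 0.5278
  s3: p = 36/135 = 0.2667, -p*log2(p) = 0.5085
  s4: p = 20/135 = 0.1481, -p*log2(p) = 0.4081
H = sum of terms = 1.8874
Rounded to 2 decimals: 1.89

1.89


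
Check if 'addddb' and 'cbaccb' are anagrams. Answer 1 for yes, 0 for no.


Sort characters of 'addddb': 'abdddd'
Sort characters of 'cbaccb': 'abbccc'
Sorted forms differ -> they are NOT anagrams
Result: 0

0


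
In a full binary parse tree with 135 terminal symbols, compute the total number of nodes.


Leaf nodes (terminals): 135
Internal nodes = n - 1 = 135 - 1 = 134
Total = leaves + internal = 135 + 134 = 269

269


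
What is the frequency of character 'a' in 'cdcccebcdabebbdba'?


Scanning 'cdcccebcdabebbdba' for 'a':
  Position 9: 'a' -> MATCH (count: 1)
  Position 16: 'a' -> MATCH (count: 2)
Total occurrences of 'a': 2

2


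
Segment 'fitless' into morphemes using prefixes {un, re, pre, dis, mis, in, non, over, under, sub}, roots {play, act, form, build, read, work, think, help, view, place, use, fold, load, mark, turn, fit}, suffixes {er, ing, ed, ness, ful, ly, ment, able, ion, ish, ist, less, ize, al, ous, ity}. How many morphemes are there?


Segmenting 'fitless' against the inventory:
  'fit' -> root (morpheme 1)
  'less' -> suffix (morpheme 2)
Total morphemes: 2

2


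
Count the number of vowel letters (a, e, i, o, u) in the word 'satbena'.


Scanning each character of 'satbena':
  Position 1: 's' -> consonant (running count: 0)
  Position 2: 'a' -> vowel (running count: 1)
  Position 3: 't' -> consonant (running count: 1)
  Position 4: 'b' -> consonant (running count: 1)
  Position 5: 'e' -> vowel (running count: 2)
  Position 6: 'n' -> consonant (running count: 2)
  Position 7: 'a' -> vowel (running count: 3)
Total vowels: 3

3


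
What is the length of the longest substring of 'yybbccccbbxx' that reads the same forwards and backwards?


Scanning 'yybbccccbbxx' for palindromic substrings.
Substring at positions 2-9: 'bbccccbb'.
Check: reverse('bbccccbb') = 'bbccccbb' -> palindrome confirmed.
Neighbouring characters ('y' / 'x') break symmetry, so it cannot extend further.
No longer palindromic substring exists; longest length = 8

8


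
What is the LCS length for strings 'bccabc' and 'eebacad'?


DP table for LCS of 'bccabc' and 'eebacad':
       e  e  b  a  c  a  d
    0  0  0  0  0  0  0  0
  b 0  0  0  1  1  1  1  1
  c 0  0  0  1  1  2  2  2
  c 0  0  0  1  1  2  2  2
  a 0  0  0  1  2  2  3  3
  b 0  0  0  1  2  2  3  3
  c 0  0  0  1  2  3  3  3
LCS: 'bca'
LCS length = 3

3


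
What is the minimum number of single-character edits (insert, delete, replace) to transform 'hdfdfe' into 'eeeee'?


Building DP table for s1='hdfdfe' (len 6) and s2='eeeee' (len 5):
       e  e  e  e  e
    0  1  2  3  4  5
  h 1  1  2  3  4  5
  d 2  2  2  3  4  5
  f 3  3  3  3  4  5
  d 4  4  4  4  4  5
  f 5  5  5  5  5  5
  e 6  5  5  5  5  5
Edit distance = dp[6][5] = 5

5


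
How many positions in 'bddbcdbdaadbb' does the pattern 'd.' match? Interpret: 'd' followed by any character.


Pattern: d. means 'd' followed by any character.
Scanning 'bddbcdbdaadbb' position-by-position:
  Pos 0: window 'bd' -> no
  Pos 1: window 'dd' -> MATCH
  Pos 2: window 'db' -> MATCH
  Pos 3: window 'bc' -> no
  Pos 4: window 'cd' -> no
  Pos 5: window 'db' -> MATCH
  Pos 6: window 'bd' -> no
  Pos 7: window 'da' -> MATCH
  Pos 8: window 'aa' -> no
  Pos 9: window 'ad' -> no
  Pos 10: window 'db' -> MATCH
  Pos 11: window 'bb' -> no
  Pos 12: window 'b' -> no
Total matches: 5

5


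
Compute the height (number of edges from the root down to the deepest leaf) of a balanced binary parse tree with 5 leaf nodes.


In a balanced binary tree with n leaves the deepest leaf is ceil(log2(n)) edges below the root.
log2(5) = 2.3219
ceil(2.3219) = 3
height (edges) = 3

3


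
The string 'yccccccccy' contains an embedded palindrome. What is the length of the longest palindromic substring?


Scanning 'yccccccccy' for palindromic substrings.
Substring at positions 0-9: 'yccccccccy'.
Check: reverse('yccccccccy') = 'yccccccccy' -> palindrome confirmed.
No longer palindromic substring exists; longest length = 10

10


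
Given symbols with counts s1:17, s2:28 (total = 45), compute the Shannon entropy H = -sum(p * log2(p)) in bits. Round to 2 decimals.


Computing entropy H = -sum(p_i * log2(p_i)):
  s1: p = 17/45 = 0.3778, -p*log2(p) = 0.5305
  s2: p = 28/45 = 0.6222, -p*log2(p) = 0.4259
H = sum of terms = 0.9564
Rounded to 2 decimals: 0.96

0.96


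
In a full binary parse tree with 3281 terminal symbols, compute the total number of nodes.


Leaf nodes (terminals): 3281
Internal nodes = n - 1 = 3281 - 1 = 3280
Total = leaves + internal = 3281 + 3280 = 6561

6561


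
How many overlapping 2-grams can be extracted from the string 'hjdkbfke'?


String 'hjdkbfke' has length L = 8.
Number of overlapping n-grams = L - n + 1
Substituting: 8 - 2 + 1 = 7

7


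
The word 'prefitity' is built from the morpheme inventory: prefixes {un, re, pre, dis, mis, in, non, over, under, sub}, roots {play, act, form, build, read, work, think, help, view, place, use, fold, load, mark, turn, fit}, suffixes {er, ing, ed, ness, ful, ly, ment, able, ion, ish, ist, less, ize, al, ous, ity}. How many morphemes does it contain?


Segmenting 'prefitity' against the inventory:
  'pre' -> prefix (morpheme 1)
  'fit' -> root (morpheme 2)
  'ity' -> suffix (morpheme 3)
Total morphemes: 3

3


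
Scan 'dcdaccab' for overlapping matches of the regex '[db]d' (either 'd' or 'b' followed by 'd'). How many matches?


Pattern: [db]d means either 'd' or 'b' followed by 'd'.
Scanning 'dcdaccab' position-by-position:
  Pos 0: window 'dc' -> no
  Pos 1: window 'cd' -> no
  Pos 2: window 'da' -> no
  Pos 3: window 'ac' -> no
  Pos 4: window 'cc' -> no
  Pos 5: window 'ca' -> no
  Pos 6: window 'ab' -> no
  Pos 7: window 'b' -> no
Total matches: 0

0


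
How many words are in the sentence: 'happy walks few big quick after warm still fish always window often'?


Counting words by splitting on spaces:
  Word 1: 'happy'
  Word 2: 'walks'
  Word 3: 'few'
  Word 4: 'big'
  Word 5: 'quick'
  Word 6: 'after'
  Word 7: 'warm'
  Word 8: 'still'
  Word 9: 'fish'
  Word 10: 'always'
  Word 11: 'window'
  Word 12: 'often'
Total words: 12

12


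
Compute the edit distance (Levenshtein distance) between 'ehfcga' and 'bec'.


Building DP table for s1='ehfcga' (len 6) and s2='bec' (len 3):
       b  e  c
    0  1  2  3
  e 1  1  1  2
  h 2  2  2  2
  f 3  3  3  3
  c 4  4  4  3
  g 5  5  5  4
  a 6  6  6  5
Edit distance = dp[6][3] = 5

5


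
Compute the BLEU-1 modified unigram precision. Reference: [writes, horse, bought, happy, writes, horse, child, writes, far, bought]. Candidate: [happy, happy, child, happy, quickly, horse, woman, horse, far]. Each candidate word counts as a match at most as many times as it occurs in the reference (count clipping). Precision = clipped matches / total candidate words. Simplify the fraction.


Reference word counts: {'bought': 2, 'child': 1, 'far': 1, 'happy': 1, 'horse': 2, 'writes': 3}
Checking each candidate word (with clipping):
  'happy' -> in reference (ref count 1, used 1/1) -> match (matches: 1)
  'happy' -> ref count 1 already used up (1/1) -> clipped, no match (matches: 1)
  'child' -> in reference (ref count 1, used 1/1) -> match (matches: 2)
  'happy' -> ref count 1 already used up (1/1) -> clipped, no match (matches: 2)
  'quickly' -> not in reference -> no match (matches: 2)
  'horse' -> in reference (ref count 2, used 1/2) -> match (matches: 3)
  'woman' -> not in reference -> no match (matches: 3)
  'horse' -> in reference (ref count 2, used 2/2) -> match (matches: 4)
  'far' -> in reference (ref count 1, used 1/1) -> match (matches: 5)
Clipped matches: 5, Candidate length: 9
Precision = 5/9

5/9


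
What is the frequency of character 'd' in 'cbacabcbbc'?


Scanning 'cbacabcbbc' for 'd':
  No matches found.
Total occurrences of 'd': 0

0


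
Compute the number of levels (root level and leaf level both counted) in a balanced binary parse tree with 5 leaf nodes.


In a balanced binary tree with n leaves the deepest leaf is ceil(log2(n)) edges below the root,
so counting node levels inclusive of root and leaves gives ceil(log2(n)) + 1 levels.
log2(5) = 2.3219
ceil(2.3219) = 3
levels = 3 + 1 = 4

4


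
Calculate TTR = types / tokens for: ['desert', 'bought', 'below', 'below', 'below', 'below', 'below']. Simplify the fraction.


Tokens: 7
Unique types: ('below', 'bought', 'desert') = 3
TTR = 3/7
Already in lowest terms.

3/7


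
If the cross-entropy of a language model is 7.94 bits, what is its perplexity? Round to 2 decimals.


Perplexity formula: PP = 2^H
H = 7.94
PP = 2^7.94
Decompose: 2^7.94 = 2^7 * 2^0.94
2^7 = 128, 2^0.94 ~ 1.9185282
PP ~ 128 * 1.9185282 = 245.5716096
Rounded to 2 decimals: 245.57

245.57


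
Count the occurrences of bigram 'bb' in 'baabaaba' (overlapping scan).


Scanning 'baabaaba' for bigram 'bb':
  Position 0: 'ba' -> no
  Position 1: 'aa' -> no
  Position 2: 'ab' -> no
  Position 3: 'ba' -> no
  Position 4: 'aa' -> no
  Position 5: 'ab' -> no
  Position 6: 'ba' -> no
Total matches: 0

0


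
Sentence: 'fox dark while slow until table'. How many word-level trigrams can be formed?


Word trigrams from [6] words:
  Trigram 1: (fox dark while)
  Trigram 2: (dark while slow)
  Trigram 3: (while slow until)
  Trigram 4: (slow until table)
Total word trigrams: 6 - 2 = 4

4


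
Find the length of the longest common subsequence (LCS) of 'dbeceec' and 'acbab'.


DP table for LCS of 'dbeceec' and 'acbab':
       a  c  b  a  b
    0  0  0  0  0  0
  d 0  0  0  0  0  0
  b 0  0  0  1  1  1
  e 0  0  0  1  1  1
  c 0  0  1  1  1  1
  e 0  0  1  1  1  1
  e 0  0  1  1  1  1
  c 0  0  1  1  1  1
LCS: 'b'
LCS length = 1

1


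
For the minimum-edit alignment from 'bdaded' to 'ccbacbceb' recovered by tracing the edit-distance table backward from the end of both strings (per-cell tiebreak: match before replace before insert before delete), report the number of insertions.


Edit distance = 7. Backtracking from cell (6, 9) with preference match > replace > insert > delete,
then listing the resulting alignment 'bdaded' -> 'ccbacbceb' left to right:
  Step 1: insert 'c' [insertion #1]
  Step 2: insert 'c' [insertion #2]
  Step 3: keep 'b'
  Step 4: insert 'a' [insertion #3]
  Step 5: replace d->c
  Step 6: replace a->b
  Step 7: replace d->c
  Step 8: keep 'e'
  Step 9: replace d->b
Total insertions: 3

3


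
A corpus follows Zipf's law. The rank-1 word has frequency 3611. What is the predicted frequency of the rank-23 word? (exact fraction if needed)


Zipf's law: freq(rank) = f1 / rank
f1 = 3611, rank = 23
freq = 3611 / 23
= 157

157


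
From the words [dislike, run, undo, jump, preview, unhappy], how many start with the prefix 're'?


Checking each word for prefix 're':
  'dislike' -> no (count: 0)
  'run' -> no (count: 0)
  'undo' -> no (count: 0)
  'jump' -> no (count: 0)
  'preview' -> no (count: 0)
  'unhappy' -> no (count: 0)
Total with prefix 're': 0

0


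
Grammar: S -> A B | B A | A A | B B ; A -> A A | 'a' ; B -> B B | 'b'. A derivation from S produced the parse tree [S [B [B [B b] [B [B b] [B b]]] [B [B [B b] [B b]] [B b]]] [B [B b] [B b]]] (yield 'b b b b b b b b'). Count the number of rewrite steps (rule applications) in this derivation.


Every bracketed nonterminal node [X ...] in the tree is produced by exactly one rule application.
Reading the tree off as a leftmost derivation:
  Step 1: S  =>  B B   (applied S -> B B)
  Step 2: B B  =>  B B B   (applied B -> B B)
  Step 3: B B B  =>  B B B B   (applied B -> B B)
  Step 4: B B B B  =>  b B B B   (applied B -> b)
  Step 5: b B B B  =>  b B B B B   (applied B -> B B)
  Step 6: b B B B B  =>  b b B B B   (applied B -> b)
  Step 7: b b B B B  =>  b b b B B   (applied B -> b)
  Step 8: b b b B B  =>  b b b B B B   (applied B -> B B)
  Step 9: b b b B B B  =>  b b b B B B B   (applied B -> B B)
  Step 10: b b b B B B B  =>  b b b b B B B   (applied B -> b)
  Step 11: b b b b B B B  =>  b b b b b B B   (applied B -> b)
  Step 12: b b b b b B B  =>  b b b b b b B   (applied B -> b)
  Step 13: b b b b b b B  =>  b b b b b b B B   (applied B -> B B)
  Step 14: b b b b b b B B  =>  b b b b b b b B   (applied B -> b)
  Step 15: b b b b b b b B  =>  b b b b b b b b   (applied B -> b)
Final yield: b b b b b b b b
Total rewrite steps: 15

15


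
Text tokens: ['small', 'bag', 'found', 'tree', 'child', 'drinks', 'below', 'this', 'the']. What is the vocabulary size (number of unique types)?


Listing all tokens and tracking unique types:
  Token 1: 'small' -> NEW (unique so far: 1)
  Token 2: 'bag' -> NEW (unique so far: 2)
  Token 3: 'found' -> NEW (unique so far: 3)
  Token 4: 'tree' -> NEW (unique so far: 4)
  Token 5: 'child' -> NEW (unique so far: 5)
  Token 6: 'drinks' -> NEW (unique so far: 6)
  Token 7: 'below' -> NEW (unique so far: 7)
  Token 8: 'this' -> NEW (unique so far: 8)
  Token 9: 'the' -> NEW (unique so far: 9)
Unique types: ('bag', 'below', 'child', 'drinks', 'found', 'small', 'the', 'this', 'tree')
Vocabulary size: 9

9


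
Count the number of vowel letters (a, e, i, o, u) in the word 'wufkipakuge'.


Scanning each character of 'wufkipakuge':
  Position 1: 'w' -> consonant (running count: 0)
  Position 2: 'u' -> vowel (running count: 1)
  Position 3: 'f' -> consonant (running count: 1)
  Position 4: 'k' -> consonant (running count: 1)
  Position 5: 'i' -> vowel (running count: 2)
  Position 6: 'p' -> consonant (running count: 2)
  Position 7: 'a' -> vowel (running count: 3)
  Position 8: 'k' -> consonant (running count: 3)
  Position 9: 'u' -> vowel (running count: 4)
  Position 10: 'g' -> consonant (running count: 4)
  Position 11: 'e' -> vowel (running count: 5)
Total vowels: 5

5


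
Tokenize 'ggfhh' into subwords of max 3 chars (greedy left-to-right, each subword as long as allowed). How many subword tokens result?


'ggfhh' has 5 characters.
Chunking with max size 3:
  Chunk 1: 'ggf' (positions 0-2)
  Chunk 2: 'hh' (positions 3-4)
Total chunks: ceil(5 / 3) = 2

2


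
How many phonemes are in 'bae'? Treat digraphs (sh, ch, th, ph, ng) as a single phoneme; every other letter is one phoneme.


Parsing 'bae' greedily, digraphs first:
  'b' -> consonant phoneme (phonemes so far: 1)
  'a' -> vowel phoneme (phonemes so far: 2)
  'e' -> vowel phoneme (phonemes so far: 3)
Total phonemes: 3

3


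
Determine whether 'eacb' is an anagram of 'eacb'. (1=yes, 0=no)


Sort characters of 'eacb': 'abce'
Sort characters of 'eacb': 'abce'
Sorted forms match -> they ARE anagrams
Result: 1

1


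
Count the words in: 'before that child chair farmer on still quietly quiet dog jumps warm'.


Counting words by splitting on spaces:
  Word 1: 'before'
  Word 2: 'that'
  Word 3: 'child'
  Word 4: 'chair'
  Word 5: 'farmer'
  Word 6: 'on'
  Word 7: 'still'
  Word 8: 'quietly'
  Word 9: 'quiet'
  Word 10: 'dog'
  Word 11: 'jumps'
  Word 12: 'warm'
Total words: 12

12


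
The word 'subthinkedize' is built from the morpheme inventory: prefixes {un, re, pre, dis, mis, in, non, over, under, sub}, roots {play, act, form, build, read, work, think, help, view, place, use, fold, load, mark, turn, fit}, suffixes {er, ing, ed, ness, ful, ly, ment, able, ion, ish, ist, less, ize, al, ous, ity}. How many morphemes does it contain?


Segmenting 'subthinkedize' against the inventory:
  'sub' -> prefix (morpheme 1)
  'think' -> root (morpheme 2)
  'ed' -> suffix (morpheme 3)
  'ize' -> suffix (morpheme 4)
Total morphemes: 4

4


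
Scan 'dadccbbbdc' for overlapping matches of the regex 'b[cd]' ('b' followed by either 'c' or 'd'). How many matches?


Pattern: b[cd] means 'b' followed by either 'c' or 'd'.
Scanning 'dadccbbbdc' position-by-position:
  Pos 0: window 'da' -> no
  Pos 1: window 'ad' -> no
  Pos 2: window 'dc' -> no
  Pos 3: window 'cc' -> no
  Pos 4: window 'cb' -> no
  Pos 5: window 'bb' -> no
  Pos 6: window 'bb' -> no
  Pos 7: window 'bd' -> MATCH
  Pos 8: window 'dc' -> no
  Pos 9: window 'c' -> no
Total matches: 1

1


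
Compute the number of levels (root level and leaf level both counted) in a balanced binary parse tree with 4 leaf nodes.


In a balanced binary tree with n leaves the deepest leaf is ceil(log2(n)) edges below the root,
so counting node levels inclusive of root and leaves gives ceil(log2(n)) + 1 levels.
log2(4) = 2.0000
ceil(2.0000) = 2
levels = 2 + 1 = 3

3


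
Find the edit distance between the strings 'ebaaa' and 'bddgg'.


Building DP table for s1='ebaaa' (len 5) and s2='bddgg' (len 5):
       b  d  d  g  g
    0  1  2  3  4  5
  e 1  1  2  3  4  5
  b 2  1  2  3  4  5
  a 3  2  2  3  4  5
  a 4  3  3  3  4  5
  a 5  4  4  4  4  5
Edit distance = dp[5][5] = 5

5


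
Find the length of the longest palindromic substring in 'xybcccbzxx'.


Scanning 'xybcccbzxx' for palindromic substrings.
Substring at positions 2-6: 'bcccb'.
Check: reverse('bcccb') = 'bcccb' -> palindrome confirmed.
Neighbouring characters ('y' / 'z') break symmetry, so it cannot extend further.
No longer palindromic substring exists; longest length = 5

5


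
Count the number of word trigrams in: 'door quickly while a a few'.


Word trigrams from [6] words:
  Trigram 1: (door quickly while)
  Trigram 2: (quickly while a)
  Trigram 3: (while a a)
  Trigram 4: (a a few)
Total word trigrams: 6 - 2 = 4

4


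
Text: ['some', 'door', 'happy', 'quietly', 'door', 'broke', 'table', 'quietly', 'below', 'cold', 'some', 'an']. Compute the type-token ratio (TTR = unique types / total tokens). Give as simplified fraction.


Tokens: 12
Unique types: ('an', 'below', 'broke', 'cold', 'door', 'happy', 'quietly', 'some', 'table') = 9
TTR = 9/12
Simplify: divide both by 3 -> 3/4
TTR = 3/4

3/4


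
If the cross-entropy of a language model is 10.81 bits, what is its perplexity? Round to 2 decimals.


Perplexity formula: PP = 2^H
H = 10.81
PP = 2^10.81
Decompose: 2^10.81 = 2^10 * 2^0.81
2^10 = 1024, 2^0.81 ~ 1.7532114
PP ~ 1024 * 1.7532114 = 1795.2884736
Rounded to 2 decimals: 1795.29

1795.29


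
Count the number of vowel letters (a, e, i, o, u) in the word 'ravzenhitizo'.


Scanning each character of 'ravzenhitizo':
  Position 1: 'r' -> consonant (running count: 0)
  Position 2: 'a' -> vowel (running count: 1)
  Position 3: 'v' -> consonant (running count: 1)
  Position 4: 'z' -> consonant (running count: 1)
  Position 5: 'e' -> vowel (running count: 2)
  Position 6: 'n' -> consonant (running count: 2)
  Position 7: 'h' -> consonant (running count: 2)
  Position 8: 'i' -> vowel (running count: 3)
  Position 9: 't' -> consonant (running count: 3)
  Position 10: 'i' -> vowel (running count: 4)
  Position 11: 'z' -> consonant (running count: 4)
  Position 12: 'o' -> vowel (running count: 5)
Total vowels: 5

5


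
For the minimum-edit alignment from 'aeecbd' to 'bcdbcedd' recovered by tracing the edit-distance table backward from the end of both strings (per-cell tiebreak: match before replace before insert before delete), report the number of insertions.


Edit distance = 6. Backtracking from cell (6, 8) with preference match > replace > insert > delete,
then listing the resulting alignment 'aeecbd' -> 'bcdbcedd' left to right:
  Step 1: insert 'b' [insertion #1]
  Step 2: replace a->c
  Step 3: replace e->d
  Step 4: replace e->b
  Step 5: keep 'c'
  Step 6: insert 'e' [insertion #2]
  Step 7: replace b->d
  Step 8: keep 'd'
Total insertions: 2

2


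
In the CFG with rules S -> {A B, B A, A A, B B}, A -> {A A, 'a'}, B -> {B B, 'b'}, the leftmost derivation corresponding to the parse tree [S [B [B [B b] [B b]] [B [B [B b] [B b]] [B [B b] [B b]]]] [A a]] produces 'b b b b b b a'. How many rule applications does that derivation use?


Every bracketed nonterminal node [X ...] in the tree is produced by exactly one rule application.
Reading the tree off as a leftmost derivation:
  Step 1: S  =>  B A   (applied S -> B A)
  Step 2: B A  =>  B B A   (applied B -> B B)
  Step 3: B B A  =>  B B B A   (applied B -> B B)
  Step 4: B B B A  =>  b B B A   (applied B -> b)
  Step 5: b B B A  =>  b b B A   (applied B -> b)
  Step 6: b b B A  =>  b b B B A   (applied B -> B B)
  Step 7: b b B B A  =>  b b B B B A   (applied B -> B B)
  Step 8: b b B B B A  =>  b b b B B A   (applied B -> b)
  Step 9: b b b B B A  =>  b b b b B A   (applied B -> b)
  Step 10: b b b b B A  =>  b b b b B B A   (applied B -> B B)
  Step 11: b b b b B B A  =>  b b b b b B A   (applied B -> b)
  Step 12: b b b b b B A  =>  b b b b b b A   (applied B -> b)
  Step 13: b b b b b b A  =>  b b b b b b a   (applied A -> a)
Final yield: b b b b b b a
Total rewrite steps: 13

13


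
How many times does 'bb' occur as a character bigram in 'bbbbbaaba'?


Scanning 'bbbbbaaba' for bigram 'bb':
  Position 0: 'bb' -> MATCH
  Position 1: 'bb' -> MATCH
  Position 2: 'bb' -> MATCH
  Position 3: 'bb' -> MATCH
  Position 4: 'ba' -> no
  Position 5: 'aa' -> no
  Position 6: 'ab' -> no
  Position 7: 'ba' -> no
Total matches: 4

4


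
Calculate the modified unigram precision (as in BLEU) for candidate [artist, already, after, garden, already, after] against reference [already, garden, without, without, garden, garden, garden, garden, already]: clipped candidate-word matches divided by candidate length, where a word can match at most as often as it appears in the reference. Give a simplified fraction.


Reference word counts: {'already': 2, 'garden': 5, 'without': 2}
Checking each candidate word (with clipping):
  'artist' -> not in reference -> no match (matches: 0)
  'already' -> in reference (ref count 2, used 1/2) -> match (matches: 1)
  'after' -> not in reference -> no match (matches: 1)
  'garden' -> in reference (ref count 5, used 1/5) -> match (matches: 2)
  'already' -> in reference (ref count 2, used 2/2) -> match (matches: 3)
  'after' -> not in reference -> no match (matches: 3)
Clipped matches: 3, Candidate length: 6
Precision = 3/6 = 1/2

1/2


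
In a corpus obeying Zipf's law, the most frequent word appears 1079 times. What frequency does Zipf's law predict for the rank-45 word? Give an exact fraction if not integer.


Zipf's law: freq(rank) = f1 / rank
f1 = 1079, rank = 45
freq = 1079 / 45
GCD(1079, 45) = 1
Simplified: 1079/45

1079/45


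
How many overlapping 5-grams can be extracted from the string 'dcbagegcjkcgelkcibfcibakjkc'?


String 'dcbagegcjkcgelkcibfcibakjkc' has length L = 27.
Number of overlapping n-grams = L - n + 1
Substituting: 27 - 5 + 1 = 23

23


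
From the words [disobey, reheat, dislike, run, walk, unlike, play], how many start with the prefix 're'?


Checking each word for prefix 're':
  'disobey' -> no (count: 0)
  'reheat' -> YES, starts with 're' (count: 1)
  'dislike' -> no (count: 1)
  'run' -> no (count: 1)
  'walk' -> no (count: 1)
  'unlike' -> no (count: 1)
  'play' -> no (count: 1)
Total with prefix 're': 1

1


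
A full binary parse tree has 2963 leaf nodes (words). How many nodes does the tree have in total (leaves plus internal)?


Leaf nodes (terminals): 2963
Internal nodes = n - 1 = 2963 - 1 = 2962
Total = leaves + internal = 2963 + 2962 = 5925

5925


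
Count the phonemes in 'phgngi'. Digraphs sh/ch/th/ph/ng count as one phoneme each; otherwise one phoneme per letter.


Parsing 'phgngi' greedily, digraphs first:
  'ph' -> digraph (1 consonant phoneme) (phonemes so far: 1)
  'g' -> consonant phoneme (phonemes so far: 2)
  'ng' -> digraph (1 consonant phoneme) (phonemes so far: 3)
  'i' -> vowel phoneme (phonemes so far: 4)
Total phonemes: 4

4
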